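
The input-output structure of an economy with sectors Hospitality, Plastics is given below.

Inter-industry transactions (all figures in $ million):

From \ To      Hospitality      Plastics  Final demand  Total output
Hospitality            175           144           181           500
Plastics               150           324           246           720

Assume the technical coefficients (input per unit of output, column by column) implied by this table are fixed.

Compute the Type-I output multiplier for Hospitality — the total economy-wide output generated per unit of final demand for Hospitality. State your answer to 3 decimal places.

Technical coefficients a_ij = z_ij / X_j:
  a_HH = 175/500 = 0.35, a_PH = 150/500 = 0.30
  a_HP = 144/720 = 0.20, a_PP = 324/720 = 0.45
I − A =
  [   0.65    -0.20]
  [  -0.30     0.55]
det(I−A) = (0.65)(0.55) − (-0.20)(-0.30) = 0.2975
adj(I−A) = [[0.55, 0.20], [0.30, 0.65]]
(I − A)⁻¹ = adj(I−A) / det(I−A) ≈
  [   1.8487     0.6723]
  [   1.0084     2.1849]
The output multiplier for sector j is the column-j sum of the Leontief inverse (I − A)⁻¹ = adj(I−A) / det(I−A).
Column H of adj(I−A): (0.55, 0.30); det(I−A) = 0.2975.
m_H = (0.55 + 0.30) / 0.2975 = 0.85 / 0.2975 ≈ 2.857.

m_H = 2.857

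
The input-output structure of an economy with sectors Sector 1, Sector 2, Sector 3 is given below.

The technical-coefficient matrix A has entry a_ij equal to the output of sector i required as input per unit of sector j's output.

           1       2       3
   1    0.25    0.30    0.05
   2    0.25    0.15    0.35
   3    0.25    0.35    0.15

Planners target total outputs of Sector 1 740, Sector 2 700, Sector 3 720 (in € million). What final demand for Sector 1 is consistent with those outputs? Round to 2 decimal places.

d_1 = 309.00

I − A =
  [   0.75    -0.30    -0.05]
  [  -0.25     0.85    -0.35]
  [  -0.25    -0.35     0.85]
d = (I − A) x:
  d_1 = (+0.75)·740 + (-0.30)·700 + (-0.05)·720 = 309.00
  d_2 = (-0.25)·740 + (+0.85)·700 + (-0.35)·720 = 158.00
  d_3 = (-0.25)·740 + (-0.35)·700 + (+0.85)·720 = 182.00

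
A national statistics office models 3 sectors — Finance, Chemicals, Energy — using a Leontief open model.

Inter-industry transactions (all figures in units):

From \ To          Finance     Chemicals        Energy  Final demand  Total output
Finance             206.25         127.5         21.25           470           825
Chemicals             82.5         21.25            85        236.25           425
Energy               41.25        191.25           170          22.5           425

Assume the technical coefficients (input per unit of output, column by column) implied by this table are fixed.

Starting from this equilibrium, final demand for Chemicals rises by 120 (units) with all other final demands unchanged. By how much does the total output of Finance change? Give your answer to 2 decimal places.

Δx_F = 72.67

Technical coefficients a_ij = z_ij / X_j:
  a_FF = 206.25/825 = 0.25, a_CF = 82.5/825 = 0.10, a_EF = 41.25/825 = 0.05
  a_FC = 127.5/425 = 0.30, a_CC = 21.25/425 = 0.05, a_EC = 191.25/425 = 0.45
  a_FE = 21.25/425 = 0.05, a_CE = 85/425 = 0.20, a_EE = 170/425 = 0.40
I − A =
  [   0.75    -0.30    -0.05]
  [  -0.10     0.95    -0.20]
  [  -0.05    -0.45     0.60]
Cofactors of I−A, C_ij = (−1)^(i+j)·(minor ij) (rows/columns in the sector order above):
  C_11 = (0.95)(0.60) − (-0.20)(-0.45) = 0.4800
  C_12 = −[(-0.10)(0.60) − (-0.20)(-0.05)] = 0.0700
  C_13 = (-0.10)(-0.45) − (0.95)(-0.05) = 0.0925
  C_21 = −[(-0.30)(0.60) − (-0.05)(-0.45)] = 0.2025
  C_22 = (0.75)(0.60) − (-0.05)(-0.05) = 0.4475
  C_23 = −[(0.75)(-0.45) − (-0.30)(-0.05)] = 0.3525
  C_31 = (-0.30)(-0.20) − (-0.05)(0.95) = 0.1075
  C_32 = −[(0.75)(-0.20) − (-0.05)(-0.10)] = 0.1550
  C_33 = (0.75)(0.95) − (-0.30)(-0.10) = 0.6825
det(I−A) = Σ_j (I−A)_1j·C_1j = (0.75)(0.4800) + (-0.30)(0.0700) + (-0.05)(0.0925) = 0.334375
adj(I−A) = Cᵀ =
  [ 0.4800   0.2025   0.1075]
  [ 0.0700   0.4475   0.1550]
  [ 0.0925   0.3525   0.6825]
(I − A)⁻¹ = adj(I−A) / det(I−A) ≈
  [   1.4355     0.6056     0.3215]
  [   0.2093     1.3383     0.4636]
  [   0.2766     1.0542     2.0411]
Δx = (I − A)⁻¹ Δd with Δd having +120 in the Chemicals component and 0 elsewhere.
So Δx_F = L_FC · (+120), where L_FC = adj(I−A)_FC / det(I−A) = 0.2025 / 0.334375.
Δx_F = 0.2025 × (+120) / 0.334375 = 24.30 / 0.334375 ≈ 72.67.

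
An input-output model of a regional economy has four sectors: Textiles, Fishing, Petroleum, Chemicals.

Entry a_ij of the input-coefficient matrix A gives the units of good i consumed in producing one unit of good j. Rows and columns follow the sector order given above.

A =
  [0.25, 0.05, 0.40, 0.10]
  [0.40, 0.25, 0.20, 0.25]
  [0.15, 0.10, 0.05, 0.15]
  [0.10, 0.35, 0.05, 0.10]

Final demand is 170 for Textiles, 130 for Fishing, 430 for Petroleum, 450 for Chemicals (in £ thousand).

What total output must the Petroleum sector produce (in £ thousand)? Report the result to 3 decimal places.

x_3 = 931.629

I − A =
  [   0.75    -0.05    -0.40    -0.10]
  [  -0.40     0.75    -0.20    -0.25]
  [  -0.15    -0.10     0.95    -0.15]
  [  -0.10    -0.35    -0.05     0.90]
Compute the cofactors C_ij = (−1)^(i+j)·(3×3 minor ij) of I−A; the adjugate is their transpose:
adj(I−A) = Cᵀ =
  [ 0.522750   0.133125   0.255375   0.137625]
  [ 0.394625   0.565375   0.298375   0.250625]
  [ 0.158875   0.118625   0.399875   0.117250]
  [ 0.220375   0.241250   0.166625   0.437875]
det(I−A) = Σ_j (I−A)_1j·C_1j = (0.75)(0.522750) + (-0.05)(0.394625) + (-0.40)(0.158875) + (-0.10)(0.220375) = 0.28674375
(I − A)⁻¹ = adj(I−A) / det(I−A) ≈
  [   1.8231     0.4643     0.8906     0.4800]
  [   1.3762     1.9717     1.0406     0.8740]
  [   0.5541     0.4137     1.3945     0.4089]
  [   0.7685     0.8413     0.5811     1.5271]
x = (I − A)⁻¹ d = adj(I−A)·d / det(I−A), with det(I−A) = 0.28674375:
  x_1 = (0.522750·170 + 0.133125·130 + 0.255375·430 + 0.137625·450) / 0.28674375 = 277.91625 / 0.28674375 ≈ 969.215
  x_2 = (0.394625·170 + 0.565375·130 + 0.298375·430 + 0.250625·450) / 0.28674375 = 381.6675 / 0.28674375 ≈ 1331.040
  x_3 = (0.158875·170 + 0.118625·130 + 0.399875·430 + 0.117250·450) / 0.28674375 = 267.13875 / 0.28674375 ≈ 931.629
  x_4 = (0.220375·170 + 0.241250·130 + 0.166625·430 + 0.437875·450) / 0.28674375 = 337.51875 / 0.28674375 ≈ 1177.074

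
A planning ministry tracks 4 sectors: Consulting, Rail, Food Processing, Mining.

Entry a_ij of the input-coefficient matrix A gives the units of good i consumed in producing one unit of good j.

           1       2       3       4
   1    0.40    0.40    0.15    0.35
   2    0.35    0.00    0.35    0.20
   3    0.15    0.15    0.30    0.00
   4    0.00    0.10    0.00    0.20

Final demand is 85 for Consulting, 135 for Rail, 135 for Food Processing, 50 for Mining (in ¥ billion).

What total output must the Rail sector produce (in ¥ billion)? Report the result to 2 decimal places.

x_2 = 582.24

I − A =
  [   0.60    -0.40    -0.15    -0.35]
  [  -0.35     1.00    -0.35    -0.20]
  [  -0.15    -0.15     0.70     0.00]
  [   0.00    -0.10     0.00     0.80]
Compute the cofactors C_ij = (−1)^(i+j)·(3×3 minor ij) of I−A; the adjugate is their transpose:
adj(I−A) = Cᵀ =
  [ 0.504000   0.266500   0.241250   0.287125]
  [ 0.238000   0.318000   0.210000   0.183625]
  [ 0.159000   0.125250   0.343750   0.100875]
  [ 0.029750   0.039750   0.026250   0.239125]
det(I−A) = Σ_j (I−A)_1j·C_1j = (0.60)(0.504000) + (-0.40)(0.238000) + (-0.15)(0.159000) + (-0.35)(0.029750) = 0.1729375
(I − A)⁻¹ = adj(I−A) / det(I−A) ≈
  [   2.9143     1.5410     1.3950     1.6603]
  [   1.3762     1.8388     1.2143     1.0618]
  [   0.9194     0.7243     1.9877     0.5833]
  [   0.1720     0.2299     0.1518     1.3827]
x = (I − A)⁻¹ d = adj(I−A)·d / det(I−A), with det(I−A) = 0.1729375:
  x_1 = (0.504000·85 + 0.266500·135 + 0.241250·135 + 0.287125·50) / 0.1729375 = 125.7425 / 0.1729375 ≈ 727.10
  x_2 = (0.238000·85 + 0.318000·135 + 0.210000·135 + 0.183625·50) / 0.1729375 = 100.69125 / 0.1729375 ≈ 582.24
  x_3 = (0.159000·85 + 0.125250·135 + 0.343750·135 + 0.100875·50) / 0.1729375 = 81.87375 / 0.1729375 ≈ 473.43
  x_4 = (0.029750·85 + 0.039750·135 + 0.026250·135 + 0.239125·50) / 0.1729375 = 23.395 / 0.1729375 ≈ 135.28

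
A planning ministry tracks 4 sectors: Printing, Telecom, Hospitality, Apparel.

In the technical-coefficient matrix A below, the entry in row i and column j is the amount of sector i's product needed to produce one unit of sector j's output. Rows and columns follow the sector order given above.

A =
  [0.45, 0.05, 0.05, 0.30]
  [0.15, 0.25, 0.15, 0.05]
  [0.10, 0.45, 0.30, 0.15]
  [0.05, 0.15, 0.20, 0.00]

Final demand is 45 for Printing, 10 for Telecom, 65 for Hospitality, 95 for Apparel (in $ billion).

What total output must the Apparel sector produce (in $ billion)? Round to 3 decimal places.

x_A = 167.826

I − A =
  [   0.55    -0.05    -0.05    -0.30]
  [  -0.15     0.75    -0.15    -0.05]
  [  -0.10    -0.45     0.70    -0.15]
  [  -0.05    -0.15    -0.20     1.00]
Compute the cofactors C_ij = (−1)^(i+j)·(3×3 minor ij) of I−A; the adjugate is their transpose:
adj(I−A) = Cᵀ =
  [ 0.421875   0.115625   0.096875   0.146875]
  [ 0.119375   0.346625   0.102375   0.068500]
  [ 0.151875   0.263000   0.382750   0.116125]
  [ 0.069375   0.110375   0.096750   0.238500]
det(I−A) = Σ_j (I−A)_1j·C_1j = (0.55)(0.421875) + (-0.05)(0.119375) + (-0.05)(0.151875) + (-0.30)(0.069375) = 0.19765625
(I − A)⁻¹ = adj(I−A) / det(I−A) ≈
  [   2.1344     0.5850     0.4901     0.7431]
  [   0.6040     1.7537     0.5179     0.3466]
  [   0.7684     1.3306     1.9364     0.5875]
  [   0.3510     0.5584     0.4895     1.2066]
x = (I − A)⁻¹ d = adj(I−A)·d / det(I−A), with det(I−A) = 0.19765625:
  x_P = (0.421875·45 + 0.115625·10 + 0.096875·65 + 0.146875·95) / 0.19765625 = 40.390625 / 0.19765625 ≈ 204.348
  x_T = (0.119375·45 + 0.346625·10 + 0.102375·65 + 0.068500·95) / 0.19765625 = 22.00 / 0.19765625 ≈ 111.304
  x_H = (0.151875·45 + 0.263000·10 + 0.382750·65 + 0.116125·95) / 0.19765625 = 45.375 / 0.19765625 ≈ 229.565
  x_A = (0.069375·45 + 0.110375·10 + 0.096750·65 + 0.238500·95) / 0.19765625 = 33.171875 / 0.19765625 ≈ 167.826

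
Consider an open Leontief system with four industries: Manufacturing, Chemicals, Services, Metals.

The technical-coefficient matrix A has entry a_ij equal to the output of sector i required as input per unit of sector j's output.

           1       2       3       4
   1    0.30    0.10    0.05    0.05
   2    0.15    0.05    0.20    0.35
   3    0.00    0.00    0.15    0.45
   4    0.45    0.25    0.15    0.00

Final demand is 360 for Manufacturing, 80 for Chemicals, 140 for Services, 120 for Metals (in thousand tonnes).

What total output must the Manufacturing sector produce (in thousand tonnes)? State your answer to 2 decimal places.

I − A =
  [   0.70    -0.10    -0.05    -0.05]
  [  -0.15     0.95    -0.20    -0.35]
  [   0.00     0.00     0.85    -0.45]
  [  -0.45    -0.25    -0.15     1.00]
Compute the cofactors C_ij = (−1)^(i+j)·(3×3 minor ij) of I−A; the adjugate is their transpose:
adj(I−A) = Cᵀ =
  [ 0.64650   0.09450   0.07800   0.10050]
  [ 0.29175   0.51850   0.18875   0.28100]
  [ 0.20925   0.09900   0.54975   0.29250]
  [ 0.39525   0.18700   0.16475   0.55250]
det(I−A) = Σ_j (I−A)_1j·C_1j = (0.70)(0.64650) + (-0.10)(0.29175) + (-0.05)(0.20925) + (-0.05)(0.39525) = 0.39315
(I − A)⁻¹ = adj(I−A) / det(I−A) ≈
  [   1.6444     0.2404     0.1984     0.2556]
  [   0.7421     1.3188     0.4801     0.7147]
  [   0.5322     0.2518     1.3983     0.7440]
  [   1.0053     0.4756     0.4191     1.4053]
x = (I − A)⁻¹ d = adj(I−A)·d / det(I−A), with det(I−A) = 0.39315:
  x_1 = (0.64650·360 + 0.09450·80 + 0.07800·140 + 0.10050·120) / 0.39315 = 263.28 / 0.39315 ≈ 669.67
  x_2 = (0.29175·360 + 0.51850·80 + 0.18875·140 + 0.28100·120) / 0.39315 = 206.655 / 0.39315 ≈ 525.64
  x_3 = (0.20925·360 + 0.09900·80 + 0.54975·140 + 0.29250·120) / 0.39315 = 195.315 / 0.39315 ≈ 496.80
  x_4 = (0.39525·360 + 0.18700·80 + 0.16475·140 + 0.55250·120) / 0.39315 = 246.615 / 0.39315 ≈ 627.28

x_1 = 669.67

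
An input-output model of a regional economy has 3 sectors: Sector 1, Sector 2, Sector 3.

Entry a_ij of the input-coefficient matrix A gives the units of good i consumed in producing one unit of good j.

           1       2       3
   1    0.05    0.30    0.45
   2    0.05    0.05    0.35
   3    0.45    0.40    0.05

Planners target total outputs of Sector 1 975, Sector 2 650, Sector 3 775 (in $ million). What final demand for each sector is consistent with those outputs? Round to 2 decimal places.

I − A =
  [   0.95    -0.30    -0.45]
  [  -0.05     0.95    -0.35]
  [  -0.45    -0.40     0.95]
d = (I − A) x:
  d_1 = (+0.95)·975 + (-0.30)·650 + (-0.45)·775 = 382.50
  d_2 = (-0.05)·975 + (+0.95)·650 + (-0.35)·775 = 297.50
  d_3 = (-0.45)·975 + (-0.40)·650 + (+0.95)·775 = 37.50

d_1 = 382.50, d_2 = 297.50, d_3 = 37.50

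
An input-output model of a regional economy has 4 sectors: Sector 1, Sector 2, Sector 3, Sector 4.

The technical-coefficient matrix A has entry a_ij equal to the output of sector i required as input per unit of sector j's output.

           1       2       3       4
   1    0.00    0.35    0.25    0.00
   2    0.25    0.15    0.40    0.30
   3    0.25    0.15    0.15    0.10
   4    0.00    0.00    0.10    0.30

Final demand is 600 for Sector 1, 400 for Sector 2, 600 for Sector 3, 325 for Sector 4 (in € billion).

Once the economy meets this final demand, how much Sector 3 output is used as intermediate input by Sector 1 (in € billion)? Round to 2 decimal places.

z_31 = 426.94

I − A =
  [   1.00    -0.35    -0.25     0.00]
  [  -0.25     0.85    -0.40    -0.30]
  [  -0.25    -0.15     0.85    -0.10]
  [   0.00     0.00    -0.10     0.70]
Compute the cofactors C_ij = (−1)^(i+j)·(3×3 minor ij) of I−A; the adjugate is their transpose:
adj(I−A) = Cᵀ =
  [ 0.450750   0.231000   0.257250   0.135750]
  [ 0.223750   0.541250   0.353750   0.282500]
  [ 0.175000   0.166250   0.533750   0.147500]
  [ 0.025000   0.023750   0.076250   0.490625]
det(I−A) = Σ_j (I−A)_1j·C_1j = (1.00)(0.450750) + (-0.35)(0.223750) + (-0.25)(0.175000) + (0.00)(0.025000) = 0.3286875
(I − A)⁻¹ = adj(I−A) / det(I−A) ≈
  [   1.3714     0.7028     0.7827     0.4130]
  [   0.6807     1.6467     1.0763     0.8595]
  [   0.5324     0.5058     1.6239     0.4488]
  [   0.0761     0.0723     0.2320     1.4927]
First solve x = (I − A)⁻¹ d = adj(I−A)·d / det(I−A); in particular x_1 = (0.450750·600 + 0.231000·400 + 0.257250·600 + 0.135750·325) / 0.3286875 = 561.31875 / 0.3286875 ≈ 1707.7581.
Intermediate flow from 3 to 1: z_31 = a_31 · x_1 = 0.25 × 561.31875 / 0.3286875 = 140.3296875 / 0.3286875 ≈ 426.94.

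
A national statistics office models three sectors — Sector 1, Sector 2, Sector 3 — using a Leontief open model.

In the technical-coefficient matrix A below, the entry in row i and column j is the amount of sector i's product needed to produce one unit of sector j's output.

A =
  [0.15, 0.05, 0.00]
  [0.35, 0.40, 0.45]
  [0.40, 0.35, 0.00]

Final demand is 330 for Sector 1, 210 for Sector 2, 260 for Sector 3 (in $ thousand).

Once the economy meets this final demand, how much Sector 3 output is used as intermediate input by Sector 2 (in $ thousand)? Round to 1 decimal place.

z_32 = 453.3

I − A =
  [   0.85    -0.05     0.00]
  [  -0.35     0.60    -0.45]
  [  -0.40    -0.35     1.00]
Cofactors of I−A, C_ij = (−1)^(i+j)·(minor ij) (rows/columns in the sector order above):
  C_11 = (0.60)(1.00) − (-0.45)(-0.35) = 0.4425
  C_12 = −[(-0.35)(1.00) − (-0.45)(-0.40)] = 0.5300
  C_13 = (-0.35)(-0.35) − (0.60)(-0.40) = 0.3625
  C_21 = −[(-0.05)(1.00) − (0.00)(-0.35)] = 0.0500
  C_22 = (0.85)(1.00) − (0.00)(-0.40) = 0.8500
  C_23 = −[(0.85)(-0.35) − (-0.05)(-0.40)] = 0.3175
  C_31 = (-0.05)(-0.45) − (0.00)(0.60) = 0.0225
  C_32 = −[(0.85)(-0.45) − (0.00)(-0.35)] = 0.3825
  C_33 = (0.85)(0.60) − (-0.05)(-0.35) = 0.4925
det(I−A) = Σ_j (I−A)_1j·C_1j = (0.85)(0.4425) + (-0.05)(0.5300) + (0.00)(0.3625) = 0.349625
adj(I−A) = Cᵀ =
  [ 0.4425   0.0500   0.0225]
  [ 0.5300   0.8500   0.3825]
  [ 0.3625   0.3175   0.4925]
(I − A)⁻¹ = adj(I−A) / det(I−A) ≈
  [   1.2656     0.1430     0.0644]
  [   1.5159     2.4312     1.0940]
  [   1.0368     0.9081     1.4087]
First solve x = (I − A)⁻¹ d = adj(I−A)·d / det(I−A); in particular x_2 = (0.5300·330 + 0.8500·210 + 0.3825·260) / 0.349625 = 452.85 / 0.349625 ≈ 1295.245.
Intermediate flow from 3 to 2: z_32 = a_32 · x_2 = 0.35 × 452.85 / 0.349625 = 158.4975 / 0.349625 ≈ 453.3.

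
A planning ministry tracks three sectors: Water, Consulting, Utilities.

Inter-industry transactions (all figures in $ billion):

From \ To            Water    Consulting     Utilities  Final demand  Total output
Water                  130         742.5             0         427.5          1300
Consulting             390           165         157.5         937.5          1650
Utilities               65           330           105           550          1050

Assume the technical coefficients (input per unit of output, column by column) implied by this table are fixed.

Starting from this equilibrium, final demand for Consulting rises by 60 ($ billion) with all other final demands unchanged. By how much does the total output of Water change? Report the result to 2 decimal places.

Δx_W = 42.11

Technical coefficients a_ij = z_ij / X_j:
  a_WW = 130/1300 = 0.10, a_CW = 390/1300 = 0.30, a_UW = 65/1300 = 0.05
  a_WC = 742.5/1650 = 0.45, a_CC = 165/1650 = 0.10, a_UC = 330/1650 = 0.20
  a_WU = 0/1050 = 0.00, a_CU = 157.5/1050 = 0.15, a_UU = 105/1050 = 0.10
I − A =
  [   0.90    -0.45     0.00]
  [  -0.30     0.90    -0.15]
  [  -0.05    -0.20     0.90]
Cofactors of I−A, C_ij = (−1)^(i+j)·(minor ij) (rows/columns in the sector order above):
  C_11 = (0.90)(0.90) − (-0.15)(-0.20) = 0.7800
  C_12 = −[(-0.30)(0.90) − (-0.15)(-0.05)] = 0.2775
  C_13 = (-0.30)(-0.20) − (0.90)(-0.05) = 0.1050
  C_21 = −[(-0.45)(0.90) − (0.00)(-0.20)] = 0.4050
  C_22 = (0.90)(0.90) − (0.00)(-0.05) = 0.8100
  C_23 = −[(0.90)(-0.20) − (-0.45)(-0.05)] = 0.2025
  C_31 = (-0.45)(-0.15) − (0.00)(0.90) = 0.0675
  C_32 = −[(0.90)(-0.15) − (0.00)(-0.30)] = 0.1350
  C_33 = (0.90)(0.90) − (-0.45)(-0.30) = 0.6750
det(I−A) = Σ_j (I−A)_1j·C_1j = (0.90)(0.7800) + (-0.45)(0.2775) + (0.00)(0.1050) = 0.577125
adj(I−A) = Cᵀ =
  [ 0.7800   0.4050   0.0675]
  [ 0.2775   0.8100   0.1350]
  [ 0.1050   0.2025   0.6750]
(I − A)⁻¹ = adj(I−A) / det(I−A) ≈
  [   1.3515     0.7018     0.1170]
  [   0.4808     1.4035     0.2339]
  [   0.1819     0.3509     1.1696]
Δx = (I − A)⁻¹ Δd with Δd having +60 in the Consulting component and 0 elsewhere.
So Δx_W = L_WC · (+60), where L_WC = adj(I−A)_WC / det(I−A) = 0.4050 / 0.577125.
Δx_W = 0.4050 × (+60) / 0.577125 = 24.30 / 0.577125 ≈ 42.11.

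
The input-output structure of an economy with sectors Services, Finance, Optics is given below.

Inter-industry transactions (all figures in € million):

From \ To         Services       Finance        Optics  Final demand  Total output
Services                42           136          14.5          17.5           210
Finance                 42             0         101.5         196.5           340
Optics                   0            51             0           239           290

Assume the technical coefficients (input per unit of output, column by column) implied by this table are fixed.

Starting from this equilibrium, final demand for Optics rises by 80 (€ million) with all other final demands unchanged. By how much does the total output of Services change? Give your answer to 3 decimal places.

Δx_1 = 22.469

Technical coefficients a_ij = z_ij / X_j:
  a_11 = 42/210 = 0.20, a_21 = 42/210 = 0.20, a_31 = 0/210 = 0.00
  a_12 = 136/340 = 0.40, a_22 = 0/340 = 0.00, a_32 = 51/340 = 0.15
  a_13 = 14.5/290 = 0.05, a_23 = 101.5/290 = 0.35, a_33 = 0/290 = 0.00
I − A =
  [   0.80    -0.40    -0.05]
  [  -0.20     1.00    -0.35]
  [   0.00    -0.15     1.00]
Cofactors of I−A, C_ij = (−1)^(i+j)·(minor ij) (rows/columns in the sector order above):
  C_11 = (1.00)(1.00) − (-0.35)(-0.15) = 0.9475
  C_12 = −[(-0.20)(1.00) − (-0.35)(0.00)] = 0.2000
  C_13 = (-0.20)(-0.15) − (1.00)(0.00) = 0.0300
  C_21 = −[(-0.40)(1.00) − (-0.05)(-0.15)] = 0.4075
  C_22 = (0.80)(1.00) − (-0.05)(0.00) = 0.8000
  C_23 = −[(0.80)(-0.15) − (-0.40)(0.00)] = 0.1200
  C_31 = (-0.40)(-0.35) − (-0.05)(1.00) = 0.1900
  C_32 = −[(0.80)(-0.35) − (-0.05)(-0.20)] = 0.2900
  C_33 = (0.80)(1.00) − (-0.40)(-0.20) = 0.7200
det(I−A) = Σ_j (I−A)_1j·C_1j = (0.80)(0.9475) + (-0.40)(0.2000) + (-0.05)(0.0300) = 0.6765
adj(I−A) = Cᵀ =
  [ 0.9475   0.4075   0.1900]
  [ 0.2000   0.8000   0.2900]
  [ 0.0300   0.1200   0.7200]
(I − A)⁻¹ = adj(I−A) / det(I−A) ≈
  [   1.4006     0.6024     0.2809]
  [   0.2956     1.1826     0.4287]
  [   0.0443     0.1774     1.0643]
Δx = (I − A)⁻¹ Δd with Δd having +80 in the Optics component and 0 elsewhere.
So Δx_1 = L_13 · (+80), where L_13 = adj(I−A)_13 / det(I−A) = 0.1900 / 0.6765.
Δx_1 = 0.1900 × (+80) / 0.6765 = 15.20 / 0.6765 ≈ 22.469.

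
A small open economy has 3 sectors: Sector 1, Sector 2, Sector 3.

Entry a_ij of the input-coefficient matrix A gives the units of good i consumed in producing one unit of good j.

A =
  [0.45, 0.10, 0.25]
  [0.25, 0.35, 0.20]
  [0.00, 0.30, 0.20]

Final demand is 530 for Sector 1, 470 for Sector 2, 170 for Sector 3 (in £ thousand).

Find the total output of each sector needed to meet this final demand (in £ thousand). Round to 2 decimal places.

I − A =
  [   0.55    -0.10    -0.25]
  [  -0.25     0.65    -0.20]
  [   0.00    -0.30     0.80]
Cofactors of I−A, C_ij = (−1)^(i+j)·(minor ij) (rows/columns in the sector order above):
  C_11 = (0.65)(0.80) − (-0.20)(-0.30) = 0.4600
  C_12 = −[(-0.25)(0.80) − (-0.20)(0.00)] = 0.2000
  C_13 = (-0.25)(-0.30) − (0.65)(0.00) = 0.0750
  C_21 = −[(-0.10)(0.80) − (-0.25)(-0.30)] = 0.1550
  C_22 = (0.55)(0.80) − (-0.25)(0.00) = 0.4400
  C_23 = −[(0.55)(-0.30) − (-0.10)(0.00)] = 0.1650
  C_31 = (-0.10)(-0.20) − (-0.25)(0.65) = 0.1825
  C_32 = −[(0.55)(-0.20) − (-0.25)(-0.25)] = 0.1725
  C_33 = (0.55)(0.65) − (-0.10)(-0.25) = 0.3325
det(I−A) = Σ_j (I−A)_1j·C_1j = (0.55)(0.4600) + (-0.10)(0.2000) + (-0.25)(0.0750) = 0.21425
adj(I−A) = Cᵀ =
  [ 0.4600   0.1550   0.1825]
  [ 0.2000   0.4400   0.1725]
  [ 0.0750   0.1650   0.3325]
(I − A)⁻¹ = adj(I−A) / det(I−A) ≈
  [   2.1470     0.7235     0.8518]
  [   0.9335     2.0537     0.8051]
  [   0.3501     0.7701     1.5519]
x = (I − A)⁻¹ d = adj(I−A)·d / det(I−A), with det(I−A) = 0.21425:
  x_1 = (0.4600·530 + 0.1550·470 + 0.1825·170) / 0.21425 = 347.675 / 0.21425 ≈ 1622.75
  x_2 = (0.2000·530 + 0.4400·470 + 0.1725·170) / 0.21425 = 342.125 / 0.21425 ≈ 1596.85
  x_3 = (0.0750·530 + 0.1650·470 + 0.3325·170) / 0.21425 = 173.825 / 0.21425 ≈ 811.32

x_1 = 1622.75, x_2 = 1596.85, x_3 = 811.32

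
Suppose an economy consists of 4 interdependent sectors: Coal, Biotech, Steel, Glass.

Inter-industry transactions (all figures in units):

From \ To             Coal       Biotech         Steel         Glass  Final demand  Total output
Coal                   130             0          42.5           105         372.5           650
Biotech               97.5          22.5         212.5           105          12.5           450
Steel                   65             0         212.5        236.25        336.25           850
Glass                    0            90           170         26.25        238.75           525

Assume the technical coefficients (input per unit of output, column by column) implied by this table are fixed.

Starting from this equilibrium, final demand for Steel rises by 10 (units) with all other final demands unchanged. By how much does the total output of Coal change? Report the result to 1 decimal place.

Technical coefficients a_ij = z_ij / X_j:
  a_11 = 130/650 = 0.20, a_21 = 97.5/650 = 0.15, a_31 = 65/650 = 0.10, a_41 = 0/650 = 0.00
  a_12 = 0/450 = 0.00, a_22 = 22.5/450 = 0.05, a_32 = 0/450 = 0.00, a_42 = 90/450 = 0.20
  a_13 = 42.5/850 = 0.05, a_23 = 212.5/850 = 0.25, a_33 = 212.5/850 = 0.25, a_43 = 170/850 = 0.20
  a_14 = 105/525 = 0.20, a_24 = 105/525 = 0.20, a_34 = 236.25/525 = 0.45, a_44 = 26.25/525 = 0.05
I − A =
  [   0.80     0.00    -0.05    -0.20]
  [  -0.15     0.95    -0.25    -0.20]
  [  -0.10     0.00     0.75    -0.45]
  [   0.00    -0.20    -0.20     0.95]
Compute the cofactors C_ij = (−1)^(i+j)·(3×3 minor ij) of I−A; the adjugate is their transpose:
adj(I−A) = Cᵀ =
  [ 0.538875   0.034500   0.091125   0.163875]
  [ 0.121125   0.489250   0.235125   0.239875]
  [ 0.099750   0.076000   0.684000   0.361000]
  [ 0.046500   0.119000   0.193500   0.565250]
det(I−A) = Σ_j (I−A)_1j·C_1j = (0.80)(0.538875) + (0.00)(0.121125) + (-0.05)(0.099750) + (-0.20)(0.046500) = 0.4168125
(I − A)⁻¹ = adj(I−A) / det(I−A) ≈
  [   1.2928     0.0828     0.2186     0.3932]
  [   0.2906     1.1738     0.5641     0.5755]
  [   0.2393     0.1823     1.6410     0.8661]
  [   0.1116     0.2855     0.4642     1.3561]
Δx = (I − A)⁻¹ Δd with Δd having +10 in the Steel component and 0 elsewhere.
So Δx_1 = L_13 · (+10), where L_13 = adj(I−A)_13 / det(I−A) = 0.091125 / 0.4168125.
Δx_1 = 0.091125 × (+10) / 0.4168125 = 0.91125 / 0.4168125 ≈ 2.2.

Δx_1 = 2.2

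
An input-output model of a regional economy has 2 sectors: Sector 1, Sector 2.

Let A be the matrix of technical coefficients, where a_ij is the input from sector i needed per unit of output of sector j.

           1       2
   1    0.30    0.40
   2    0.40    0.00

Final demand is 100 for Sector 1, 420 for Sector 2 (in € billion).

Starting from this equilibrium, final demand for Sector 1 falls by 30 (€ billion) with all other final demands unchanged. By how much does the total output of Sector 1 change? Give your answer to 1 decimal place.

I − A =
  [   0.70    -0.40]
  [  -0.40     1.00]
det(I−A) = (0.70)(1.00) − (-0.40)(-0.40) = 0.5400
adj(I−A) = [[1.00, 0.40], [0.40, 0.70]]
(I − A)⁻¹ = adj(I−A) / det(I−A) ≈
  [   1.8519     0.7407]
  [   0.7407     1.2963]
Δx = (I − A)⁻¹ Δd with Δd having -30 in the Sector 1 component and 0 elsewhere.
So Δx_1 = L_11 · (-30), where L_11 = adj(I−A)_11 / det(I−A) = 1.00 / 0.5400.
Δx_1 = 1.00 × (-30) / 0.5400 = -30.00 / 0.5400 ≈ -55.6.

Δx_1 = -55.6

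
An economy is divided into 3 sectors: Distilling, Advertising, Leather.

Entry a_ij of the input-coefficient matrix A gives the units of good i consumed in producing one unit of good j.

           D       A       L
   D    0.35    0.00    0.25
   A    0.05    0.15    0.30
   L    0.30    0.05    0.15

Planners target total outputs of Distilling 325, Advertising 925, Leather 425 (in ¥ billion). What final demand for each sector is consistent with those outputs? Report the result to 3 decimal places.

I − A =
  [   0.65     0.00    -0.25]
  [  -0.05     0.85    -0.30]
  [  -0.30    -0.05     0.85]
d = (I − A) x:
  d_D = (+0.65)·325 + (+0.00)·925 + (-0.25)·425 = 105.000
  d_A = (-0.05)·325 + (+0.85)·925 + (-0.30)·425 = 642.500
  d_L = (-0.30)·325 + (-0.05)·925 + (+0.85)·425 = 217.500

d_D = 105.000, d_A = 642.500, d_L = 217.500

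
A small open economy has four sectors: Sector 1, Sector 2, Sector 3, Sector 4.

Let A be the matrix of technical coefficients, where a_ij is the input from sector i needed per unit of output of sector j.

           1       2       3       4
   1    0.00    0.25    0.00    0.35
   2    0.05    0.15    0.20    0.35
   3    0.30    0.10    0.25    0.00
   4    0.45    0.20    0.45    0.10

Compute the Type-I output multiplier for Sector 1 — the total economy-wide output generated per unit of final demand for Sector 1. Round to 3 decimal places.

m_1 = 4.956

I − A =
  [   1.00    -0.25     0.00    -0.35]
  [  -0.05     0.85    -0.20    -0.35]
  [  -0.30    -0.10     0.75     0.00]
  [  -0.45    -0.20    -0.45     0.90]
Compute the cofactors C_ij = (−1)^(i+j)·(3×3 minor ij) of I−A; the adjugate is their transpose:
adj(I−A) = Cᵀ =
  [ 0.487500   0.237000   0.232250   0.281750]
  [ 0.253125   0.509625   0.313875   0.296625]
  [ 0.228750   0.162750   0.507000   0.152250]
  [ 0.414375   0.313125   0.439375   0.593125]
det(I−A) = Σ_j (I−A)_1j·C_1j = (1.00)(0.487500) + (-0.25)(0.253125) + (0.00)(0.228750) + (-0.35)(0.414375) = 0.2791875
(I − A)⁻¹ = adj(I−A) / det(I−A) ≈
  [   1.7461     0.8489     0.8319     1.0092]
  [   0.9066     1.8254     1.1242     1.0625]
  [   0.8193     0.5829     1.8160     0.5453]
  [   1.4842     1.1216     1.5738     2.1245]
The output multiplier for sector j is the column-j sum of the Leontief inverse (I − A)⁻¹ = adj(I−A) / det(I−A).
Column 1 of adj(I−A): (0.487500, 0.253125, 0.228750, 0.414375); det(I−A) = 0.2791875.
m_1 = (0.487500 + 0.253125 + 0.228750 + 0.414375) / 0.2791875 = 1.38375 / 0.2791875 ≈ 4.956.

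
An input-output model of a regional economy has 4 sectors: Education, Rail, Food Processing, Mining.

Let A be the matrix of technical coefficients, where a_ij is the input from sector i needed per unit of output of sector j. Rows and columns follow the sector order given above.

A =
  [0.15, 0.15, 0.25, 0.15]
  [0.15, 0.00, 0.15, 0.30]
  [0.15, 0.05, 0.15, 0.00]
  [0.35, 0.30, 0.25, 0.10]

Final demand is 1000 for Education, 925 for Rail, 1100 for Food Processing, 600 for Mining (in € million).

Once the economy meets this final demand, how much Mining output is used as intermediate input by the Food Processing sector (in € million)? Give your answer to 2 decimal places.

I − A =
  [   0.85    -0.15    -0.25    -0.15]
  [  -0.15     1.00    -0.15    -0.30]
  [  -0.15    -0.05     0.85     0.00]
  [  -0.35    -0.30    -0.25     0.90]
Compute the cofactors C_ij = (−1)^(i+j)·(3×3 minor ij) of I−A; the adjugate is their transpose:
adj(I−A) = Cᵀ =
  [ 0.678000   0.166125   0.278250   0.168375]
  [ 0.235500   0.566250   0.236250   0.228000]
  [ 0.133500   0.062625   0.593250   0.043125]
  [ 0.379250   0.270750   0.351750   0.654250]
det(I−A) = Σ_j (I−A)_1j·C_1j = (0.85)(0.678000) + (-0.15)(0.235500) + (-0.25)(0.133500) + (-0.15)(0.379250) = 0.4507125
(I − A)⁻¹ = adj(I−A) / det(I−A) ≈
  [   1.5043     0.3686     0.6174     0.3736]
  [   0.5225     1.2563     0.5242     0.5059]
  [   0.2962     0.1389     1.3162     0.0957]
  [   0.8414     0.6007     0.7804     1.4516]
First solve x = (I − A)⁻¹ d = adj(I−A)·d / det(I−A); in particular x_F = (0.133500·1000 + 0.062625·925 + 0.593250·1100 + 0.043125·600) / 0.4507125 = 869.878125 / 0.4507125 ≈ 1930.0067.
Intermediate flow from M to F: z_MF = a_MF · x_F = 0.25 × 869.878125 / 0.4507125 = 217.46953125 / 0.4507125 ≈ 482.50.

z_MF = 482.50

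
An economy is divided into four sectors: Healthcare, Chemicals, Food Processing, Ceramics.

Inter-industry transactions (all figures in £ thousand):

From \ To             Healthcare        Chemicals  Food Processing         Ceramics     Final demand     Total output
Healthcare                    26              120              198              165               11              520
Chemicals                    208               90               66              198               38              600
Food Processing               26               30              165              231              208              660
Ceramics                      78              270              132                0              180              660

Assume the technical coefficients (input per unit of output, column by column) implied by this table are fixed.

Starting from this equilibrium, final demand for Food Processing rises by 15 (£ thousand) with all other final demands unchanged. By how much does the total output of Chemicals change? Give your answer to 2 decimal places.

Technical coefficients a_ij = z_ij / X_j:
  a_11 = 26/520 = 0.05, a_21 = 208/520 = 0.40, a_31 = 26/520 = 0.05, a_41 = 78/520 = 0.15
  a_12 = 120/600 = 0.20, a_22 = 90/600 = 0.15, a_32 = 30/600 = 0.05, a_42 = 270/600 = 0.45
  a_13 = 198/660 = 0.30, a_23 = 66/660 = 0.10, a_33 = 165/660 = 0.25, a_43 = 132/660 = 0.20
  a_14 = 165/660 = 0.25, a_24 = 198/660 = 0.30, a_34 = 231/660 = 0.35, a_44 = 0/660 = 0.00
I − A =
  [   0.95    -0.20    -0.30    -0.25]
  [  -0.40     0.85    -0.10    -0.30]
  [  -0.05    -0.05     0.75    -0.35]
  [  -0.15    -0.45    -0.20     1.00]
Compute the cofactors C_ij = (−1)^(i+j)·(3×3 minor ij) of I−A; the adjugate is their transpose:
adj(I−A) = Cᵀ =
  [ 0.453000   0.285125   0.300250   0.303875]
  [ 0.319000   0.584625   0.301750   0.360750]
  [ 0.165625   0.221375   0.513375   0.287500]
  [ 0.244625   0.350125   0.283500   0.521125]
det(I−A) = Σ_j (I−A)_1j·C_1j = (0.95)(0.453000) + (-0.20)(0.319000) + (-0.30)(0.165625) + (-0.25)(0.244625) = 0.25570625
(I − A)⁻¹ = adj(I−A) / det(I−A) ≈
  [   1.7716     1.1150     1.1742     1.1884]
  [   1.2475     2.2863     1.1801     1.4108]
  [   0.6477     0.8657     2.0077     1.1243]
  [   0.9567     1.3692     1.1087     2.0380]
Δx = (I − A)⁻¹ Δd with Δd having +15 in the Food Processing component and 0 elsewhere.
So Δx_2 = L_23 · (+15), where L_23 = adj(I−A)_23 / det(I−A) = 0.301750 / 0.25570625.
Δx_2 = 0.301750 × (+15) / 0.25570625 = 4.52625 / 0.25570625 ≈ 17.70.

Δx_2 = 17.70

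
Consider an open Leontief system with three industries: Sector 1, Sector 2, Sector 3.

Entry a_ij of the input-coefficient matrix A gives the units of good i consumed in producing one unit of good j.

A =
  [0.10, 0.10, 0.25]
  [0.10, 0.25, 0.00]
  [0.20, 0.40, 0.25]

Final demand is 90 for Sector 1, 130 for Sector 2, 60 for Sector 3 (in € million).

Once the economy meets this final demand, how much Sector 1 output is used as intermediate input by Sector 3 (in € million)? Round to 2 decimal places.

I − A =
  [   0.90    -0.10    -0.25]
  [  -0.10     0.75     0.00]
  [  -0.20    -0.40     0.75]
Cofactors of I−A, C_ij = (−1)^(i+j)·(minor ij) (rows/columns in the sector order above):
  C_11 = (0.75)(0.75) − (0.00)(-0.40) = 0.5625
  C_12 = −[(-0.10)(0.75) − (0.00)(-0.20)] = 0.0750
  C_13 = (-0.10)(-0.40) − (0.75)(-0.20) = 0.1900
  C_21 = −[(-0.10)(0.75) − (-0.25)(-0.40)] = 0.1750
  C_22 = (0.90)(0.75) − (-0.25)(-0.20) = 0.6250
  C_23 = −[(0.90)(-0.40) − (-0.10)(-0.20)] = 0.3800
  C_31 = (-0.10)(0.00) − (-0.25)(0.75) = 0.1875
  C_32 = −[(0.90)(0.00) − (-0.25)(-0.10)] = 0.0250
  C_33 = (0.90)(0.75) − (-0.10)(-0.10) = 0.6650
det(I−A) = Σ_j (I−A)_1j·C_1j = (0.90)(0.5625) + (-0.10)(0.0750) + (-0.25)(0.1900) = 0.45125
adj(I−A) = Cᵀ =
  [ 0.5625   0.1750   0.1875]
  [ 0.0750   0.6250   0.0250]
  [ 0.1900   0.3800   0.6650]
(I − A)⁻¹ = adj(I−A) / det(I−A) ≈
  [   1.2465     0.3878     0.4155]
  [   0.1662     1.3850     0.0554]
  [   0.4211     0.8421     1.4737]
First solve x = (I − A)⁻¹ d = adj(I−A)·d / det(I−A); in particular x_3 = (0.1900·90 + 0.3800·130 + 0.6650·60) / 0.45125 = 106.40 / 0.45125 ≈ 235.7895.
Intermediate flow from 1 to 3: z_13 = a_13 · x_3 = 0.25 × 106.40 / 0.45125 = 26.60 / 0.45125 ≈ 58.95.

z_13 = 58.95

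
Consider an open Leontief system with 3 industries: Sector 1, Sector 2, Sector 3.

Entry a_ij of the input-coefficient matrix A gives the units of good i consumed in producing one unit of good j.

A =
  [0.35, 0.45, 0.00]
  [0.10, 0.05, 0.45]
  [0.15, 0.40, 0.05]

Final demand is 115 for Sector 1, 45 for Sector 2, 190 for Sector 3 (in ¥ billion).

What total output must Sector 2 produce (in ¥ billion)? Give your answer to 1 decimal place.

I − A =
  [   0.65    -0.45     0.00]
  [  -0.10     0.95    -0.45]
  [  -0.15    -0.40     0.95]
Cofactors of I−A, C_ij = (−1)^(i+j)·(minor ij) (rows/columns in the sector order above):
  C_11 = (0.95)(0.95) − (-0.45)(-0.40) = 0.7225
  C_12 = −[(-0.10)(0.95) − (-0.45)(-0.15)] = 0.1625
  C_13 = (-0.10)(-0.40) − (0.95)(-0.15) = 0.1825
  C_21 = −[(-0.45)(0.95) − (0.00)(-0.40)] = 0.4275
  C_22 = (0.65)(0.95) − (0.00)(-0.15) = 0.6175
  C_23 = −[(0.65)(-0.40) − (-0.45)(-0.15)] = 0.3275
  C_31 = (-0.45)(-0.45) − (0.00)(0.95) = 0.2025
  C_32 = −[(0.65)(-0.45) − (0.00)(-0.10)] = 0.2925
  C_33 = (0.65)(0.95) − (-0.45)(-0.10) = 0.5725
det(I−A) = Σ_j (I−A)_1j·C_1j = (0.65)(0.7225) + (-0.45)(0.1625) + (0.00)(0.1825) = 0.3965
adj(I−A) = Cᵀ =
  [ 0.7225   0.4275   0.2025]
  [ 0.1625   0.6175   0.2925]
  [ 0.1825   0.3275   0.5725]
(I − A)⁻¹ = adj(I−A) / det(I−A) ≈
  [   1.8222     1.0782     0.5107]
  [   0.4098     1.5574     0.7377]
  [   0.4603     0.8260     1.4439]
x = (I − A)⁻¹ d = adj(I−A)·d / det(I−A), with det(I−A) = 0.3965:
  x_1 = (0.7225·115 + 0.4275·45 + 0.2025·190) / 0.3965 = 140.80 / 0.3965 ≈ 355.1
  x_2 = (0.1625·115 + 0.6175·45 + 0.2925·190) / 0.3965 = 102.05 / 0.3965 ≈ 257.4
  x_3 = (0.1825·115 + 0.3275·45 + 0.5725·190) / 0.3965 = 144.50 / 0.3965 ≈ 364.4

x_2 = 257.4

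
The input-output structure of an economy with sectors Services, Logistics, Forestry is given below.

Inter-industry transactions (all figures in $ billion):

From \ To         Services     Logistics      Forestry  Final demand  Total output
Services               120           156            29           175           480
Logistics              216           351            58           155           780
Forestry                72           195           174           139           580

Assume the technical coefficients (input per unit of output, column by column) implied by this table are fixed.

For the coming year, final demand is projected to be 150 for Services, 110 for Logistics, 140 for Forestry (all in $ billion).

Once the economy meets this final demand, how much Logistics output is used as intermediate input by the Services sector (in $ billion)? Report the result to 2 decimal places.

z_21 = 179.36

Technical coefficients a_ij = z_ij / X_j:
  a_11 = 120/480 = 0.25, a_21 = 216/480 = 0.45, a_31 = 72/480 = 0.15
  a_12 = 156/780 = 0.20, a_22 = 351/780 = 0.45, a_32 = 195/780 = 0.25
  a_13 = 29/580 = 0.05, a_23 = 58/580 = 0.10, a_33 = 174/580 = 0.30
I − A =
  [   0.75    -0.20    -0.05]
  [  -0.45     0.55    -0.10]
  [  -0.15    -0.25     0.70]
Cofactors of I−A, C_ij = (−1)^(i+j)·(minor ij) (rows/columns in the sector order above):
  C_11 = (0.55)(0.70) − (-0.10)(-0.25) = 0.3600
  C_12 = −[(-0.45)(0.70) − (-0.10)(-0.15)] = 0.3300
  C_13 = (-0.45)(-0.25) − (0.55)(-0.15) = 0.1950
  C_21 = −[(-0.20)(0.70) − (-0.05)(-0.25)] = 0.1525
  C_22 = (0.75)(0.70) − (-0.05)(-0.15) = 0.5175
  C_23 = −[(0.75)(-0.25) − (-0.20)(-0.15)] = 0.2175
  C_31 = (-0.20)(-0.10) − (-0.05)(0.55) = 0.0475
  C_32 = −[(0.75)(-0.10) − (-0.05)(-0.45)] = 0.0975
  C_33 = (0.75)(0.55) − (-0.20)(-0.45) = 0.3225
det(I−A) = Σ_j (I−A)_1j·C_1j = (0.75)(0.3600) + (-0.20)(0.3300) + (-0.05)(0.1950) = 0.19425
adj(I−A) = Cᵀ =
  [ 0.3600   0.1525   0.0475]
  [ 0.3300   0.5175   0.0975]
  [ 0.1950   0.2175   0.3225]
(I − A)⁻¹ = adj(I−A) / det(I−A) ≈
  [   1.8533     0.7851     0.2445]
  [   1.6988     2.6641     0.5019]
  [   1.0039     1.1197     1.6602]
First solve x = (I − A)⁻¹ d = adj(I−A)·d / det(I−A); in particular x_1 = (0.3600·150 + 0.1525·110 + 0.0475·140) / 0.19425 = 77.425 / 0.19425 ≈ 398.5843.
Intermediate flow from 2 to 1: z_21 = a_21 · x_1 = 0.45 × 77.425 / 0.19425 = 34.84125 / 0.19425 ≈ 179.36.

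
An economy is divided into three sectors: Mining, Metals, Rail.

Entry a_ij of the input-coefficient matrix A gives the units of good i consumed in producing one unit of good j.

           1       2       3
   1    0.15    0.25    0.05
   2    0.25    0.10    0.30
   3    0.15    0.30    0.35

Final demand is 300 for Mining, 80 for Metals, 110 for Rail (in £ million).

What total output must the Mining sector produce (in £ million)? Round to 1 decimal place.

I − A =
  [   0.85    -0.25    -0.05]
  [  -0.25     0.90    -0.30]
  [  -0.15    -0.30     0.65]
Cofactors of I−A, C_ij = (−1)^(i+j)·(minor ij) (rows/columns in the sector order above):
  C_11 = (0.90)(0.65) − (-0.30)(-0.30) = 0.4950
  C_12 = −[(-0.25)(0.65) − (-0.30)(-0.15)] = 0.2075
  C_13 = (-0.25)(-0.30) − (0.90)(-0.15) = 0.2100
  C_21 = −[(-0.25)(0.65) − (-0.05)(-0.30)] = 0.1775
  C_22 = (0.85)(0.65) − (-0.05)(-0.15) = 0.5450
  C_23 = −[(0.85)(-0.30) − (-0.25)(-0.15)] = 0.2925
  C_31 = (-0.25)(-0.30) − (-0.05)(0.90) = 0.1200
  C_32 = −[(0.85)(-0.30) − (-0.05)(-0.25)] = 0.2675
  C_33 = (0.85)(0.90) − (-0.25)(-0.25) = 0.7025
det(I−A) = Σ_j (I−A)_1j·C_1j = (0.85)(0.4950) + (-0.25)(0.2075) + (-0.05)(0.2100) = 0.358375
adj(I−A) = Cᵀ =
  [ 0.4950   0.1775   0.1200]
  [ 0.2075   0.5450   0.2675]
  [ 0.2100   0.2925   0.7025]
(I − A)⁻¹ = adj(I−A) / det(I−A) ≈
  [   1.3812     0.4953     0.3348]
  [   0.5790     1.5208     0.7464]
  [   0.5860     0.8162     1.9602]
x = (I − A)⁻¹ d = adj(I−A)·d / det(I−A), with det(I−A) = 0.358375:
  x_1 = (0.4950·300 + 0.1775·80 + 0.1200·110) / 0.358375 = 175.90 / 0.358375 ≈ 490.8
  x_2 = (0.2075·300 + 0.5450·80 + 0.2675·110) / 0.358375 = 135.275 / 0.358375 ≈ 377.5
  x_3 = (0.2100·300 + 0.2925·80 + 0.7025·110) / 0.358375 = 163.675 / 0.358375 ≈ 456.7

x_1 = 490.8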